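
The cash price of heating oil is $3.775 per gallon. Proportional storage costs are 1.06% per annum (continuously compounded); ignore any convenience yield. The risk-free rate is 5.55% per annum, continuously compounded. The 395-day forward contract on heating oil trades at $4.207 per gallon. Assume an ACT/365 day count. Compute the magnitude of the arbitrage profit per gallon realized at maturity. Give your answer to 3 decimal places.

Fair forward: F* = S·e^(carry·T), with carry = (r + u) = 0.0555 + 0.0106 = 0.0661
F* = 3.775 · e^(0.0661 × 395/365) = 3.775 · e^0.071533 = 3.775 × 1.074154 = $4.0549
Market $4.207 > fair $4.0549: forward overpriced → cash-and-carry (buy spot, short the forward).
At maturity, profit = |F_mkt − F*| = |4.207 − 4.0549| = $0.152 per gallon

$0.152 per gallon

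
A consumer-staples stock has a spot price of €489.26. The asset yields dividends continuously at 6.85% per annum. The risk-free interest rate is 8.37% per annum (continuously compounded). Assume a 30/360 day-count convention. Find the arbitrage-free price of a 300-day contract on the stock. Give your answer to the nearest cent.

€495.50

F = S·e^((r − q)T) = 489.26 · e^((0.0837 − 0.0685) × 300/360)
= 489.26 · e^0.012667 = 489.26 × 1.012748
F = €495.50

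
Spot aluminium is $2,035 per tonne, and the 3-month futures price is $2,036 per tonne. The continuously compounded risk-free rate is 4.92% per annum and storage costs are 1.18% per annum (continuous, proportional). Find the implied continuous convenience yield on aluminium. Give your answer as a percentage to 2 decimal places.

F = S·e^((r+u−y)T) ⇒ (r+u−y) = ln(F/S)/T
ln(2036/2035) = 0.000491; /T ⇒ 0.001964
y = r + u − ln(F/S)/T = 0.0492 + 0.0118 − 0.001964 = 0.059036
y = 5.90%

5.90%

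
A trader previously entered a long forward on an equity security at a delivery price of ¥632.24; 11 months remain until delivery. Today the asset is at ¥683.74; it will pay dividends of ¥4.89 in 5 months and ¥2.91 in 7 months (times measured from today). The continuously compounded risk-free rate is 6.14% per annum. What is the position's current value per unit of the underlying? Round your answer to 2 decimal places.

PV(remaining dividends) I = 4.89·e^(−0.0614·5/12) + 2.91·e^(−0.0614·7/12) = 7.5741
Current forward F = (S − I)·e^(rT) = (683.74 − 7.5741)·e^(0.0614·11/12) = 676.1659 × 1.057897 = 715.3139
Value (long) = (F − K)·e^(−rT) = (715.3139 − 632.24) × 0.945271 = 78.5273
Value = ¥78.53

¥78.53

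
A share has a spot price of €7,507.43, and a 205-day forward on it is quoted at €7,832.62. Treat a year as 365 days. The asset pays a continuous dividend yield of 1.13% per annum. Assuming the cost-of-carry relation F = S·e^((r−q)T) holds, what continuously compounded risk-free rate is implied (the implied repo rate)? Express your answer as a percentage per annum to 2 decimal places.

8.68%

From F = S·e^((r−q)T): (r − q) = ln(F/S)/T
ln(7832.62/7507.43) = ln(1.043316) = 0.042404
(r − q) = 0.042404 / (205/365) = 0.075500
r = ln(F/S)/T + q = 0.075500 + 0.0113 = 0.086800
r = 8.68%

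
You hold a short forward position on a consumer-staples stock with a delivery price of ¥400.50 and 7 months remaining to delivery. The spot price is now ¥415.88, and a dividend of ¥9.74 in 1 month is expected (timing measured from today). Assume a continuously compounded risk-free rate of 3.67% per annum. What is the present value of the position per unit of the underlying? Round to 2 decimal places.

PV(remaining dividends) I = 9.74·e^(−0.0367·1/12) = 9.7103
Current forward F = (S − I)·e^(rT) = (415.88 − 9.7103)·e^(0.0367·7/12) = 406.1697 × 1.021639 = 414.9588
Value (long) = (F − K)·e^(−rT) = (414.9588 − 400.50) × 0.978819 = 14.1525
Short position value = −(long value) = -¥14.15

-¥14.15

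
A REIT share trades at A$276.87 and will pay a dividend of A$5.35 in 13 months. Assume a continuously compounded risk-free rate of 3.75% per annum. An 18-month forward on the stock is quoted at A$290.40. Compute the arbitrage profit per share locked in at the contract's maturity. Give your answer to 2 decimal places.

PV(dividends) I = 5.35·e^(−0.0375·13/12) = 5.1370
Fair forward F* = (S − I)·e^(rT) = (276.87 − 5.1370)·e^0.056250 = 271.7330 × 1.057862 = 287.4560
Market A$290.40 > fair 287.4560: forward overpriced → cash-and-carry (borrow at r, buy the stock and collect the dividends, short the forward).
Profit at T = |F_mkt − F*| = |290.40 − 287.4560| = A$2.94 per share

A$2.94 per share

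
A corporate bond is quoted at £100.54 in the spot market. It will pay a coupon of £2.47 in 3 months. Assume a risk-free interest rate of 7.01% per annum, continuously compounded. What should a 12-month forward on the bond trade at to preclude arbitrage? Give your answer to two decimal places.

£105.24

PV(coupons) I = 2.47·e^(−0.0701·3/12)
I = 2.4271
F = (S − I)·e^(rT) = (100.54 − 2.4271) · e^(0.0701·12/12)
= 98.1129 · e^0.070100 = 98.1129 × 1.072615 = £105.24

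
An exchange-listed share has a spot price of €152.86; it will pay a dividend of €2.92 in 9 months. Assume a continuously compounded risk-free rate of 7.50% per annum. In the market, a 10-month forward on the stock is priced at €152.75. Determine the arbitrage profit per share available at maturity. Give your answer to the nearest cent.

PV(dividends) I = 2.92·e^(−0.0750·9/12) = 2.7603
Fair forward F* = (S − I)·e^(rT) = (152.86 − 2.7603)·e^0.062500 = 150.0997 × 1.064494 = 159.7802
Market €152.75 < fair 159.7802: forward underpriced → reverse cash-and-carry (short the stock, invest proceeds at r, pay the dividends, go long the forward).
Profit at T = |F_mkt − F*| = |152.75 − 159.7802| = €7.03 per share

€7.03 per share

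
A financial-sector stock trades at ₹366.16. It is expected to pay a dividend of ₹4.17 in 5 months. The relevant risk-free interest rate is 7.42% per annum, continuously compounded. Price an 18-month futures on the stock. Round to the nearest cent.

PV(dividends) I = 4.17·e^(−0.0742·5/12)
I = 4.0431
F = (S − I)·e^(rT) = (366.16 − 4.0431) · e^(0.0742·18/12)
= 362.1169 · e^0.111300 = 362.1169 × 1.117730 = ₹404.75

₹404.75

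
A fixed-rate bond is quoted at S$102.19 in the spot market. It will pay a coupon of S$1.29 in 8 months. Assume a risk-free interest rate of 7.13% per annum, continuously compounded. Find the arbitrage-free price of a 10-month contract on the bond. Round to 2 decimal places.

PV(coupons) I = 1.29·e^(−0.0713·8/12)
I = 1.2301
F = (S − I)·e^(rT) = (102.19 − 1.2301) · e^(0.0713·10/12)
= 100.9599 · e^0.059417 = 100.9599 × 1.061218 = S$107.14

S$107.14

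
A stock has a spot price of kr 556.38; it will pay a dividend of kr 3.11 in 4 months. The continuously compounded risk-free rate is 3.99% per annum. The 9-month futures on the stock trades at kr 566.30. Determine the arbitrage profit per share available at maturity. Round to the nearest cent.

PV(dividends) I = 3.11·e^(−0.0399·4/12) = 3.0689
Fair futures F* = (S − I)·e^(rT) = (556.38 − 3.0689)·e^0.029925 = 553.3111 × 1.030377 = 570.1190
Market kr 566.30 < fair 570.1190: forward underpriced → reverse cash-and-carry (short the stock, invest proceeds at r, pay the dividends, go long the forward).
Profit at T = |F_mkt − F*| = |566.30 − 570.1190| = kr 3.82 per share

kr 3.82 per share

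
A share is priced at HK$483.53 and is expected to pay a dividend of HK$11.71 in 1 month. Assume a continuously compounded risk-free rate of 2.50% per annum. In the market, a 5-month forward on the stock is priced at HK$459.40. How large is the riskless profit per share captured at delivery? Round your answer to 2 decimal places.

HK$17.39 per share

PV(dividends) I = 11.71·e^(−0.0250·1/12) = 11.6856
Fair forward F* = (S − I)·e^(rT) = (483.53 − 11.6856)·e^0.010417 = 471.8444 × 1.010471 = 476.7851
Market HK$459.40 < fair 476.7851: forward underpriced → reverse cash-and-carry (short the stock, invest proceeds at r, pay the dividends, go long the forward).
Profit at T = |F_mkt − F*| = |459.40 − 476.7851| = HK$17.39 per share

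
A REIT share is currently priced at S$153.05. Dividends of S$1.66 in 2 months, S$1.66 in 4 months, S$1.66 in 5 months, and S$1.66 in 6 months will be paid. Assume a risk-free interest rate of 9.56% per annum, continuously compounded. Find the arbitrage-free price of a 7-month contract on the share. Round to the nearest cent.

S$155.04

PV(dividends) I = 1.66·e^(−0.0956·2/12) + 1.66·e^(−0.0956·4/12) + 1.66·e^(−0.0956·5/12) + 1.66·e^(−0.0956·6/12)
I = 1.6338 + 1.6079 + 1.5952 + 1.5825 = 6.4194
F = (S − I)·e^(rT) = (153.05 − 6.4194) · e^(0.0956·7/12)
= 146.6306 · e^0.055767 = 146.6306 × 1.057351 = S$155.04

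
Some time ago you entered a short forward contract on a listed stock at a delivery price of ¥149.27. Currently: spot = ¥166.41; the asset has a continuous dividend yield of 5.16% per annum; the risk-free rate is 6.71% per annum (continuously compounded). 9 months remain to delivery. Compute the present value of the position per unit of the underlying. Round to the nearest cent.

Current fair forward for the remaining 9 months: F = S·e^((r − q)·T), (r − q) = 0.0671 − 0.0516 = 0.0155
F = 166.41 · e^(0.0155 × 9/12) = 166.41 × 1.011693 = 168.3558
Value of long forward = (F − K)·e^(−rT) = (168.3558 − 149.27) · e^(−0.0671·9/12)
= 19.0858 × 0.950920 = 18.15
Short position value = −(long value) = -¥18.15

-¥18.15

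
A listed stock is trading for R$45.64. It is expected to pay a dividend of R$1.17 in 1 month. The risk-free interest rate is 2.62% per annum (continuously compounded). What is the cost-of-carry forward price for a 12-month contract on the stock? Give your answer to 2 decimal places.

R$45.65

PV(dividends) I = 1.17·e^(−0.0262·1/12)
I = 1.1674
F = (S − I)·e^(rT) = (45.64 − 1.1674) · e^(0.0262·12/12)
= 44.4726 · e^0.026200 = 44.4726 × 1.026546 = R$45.65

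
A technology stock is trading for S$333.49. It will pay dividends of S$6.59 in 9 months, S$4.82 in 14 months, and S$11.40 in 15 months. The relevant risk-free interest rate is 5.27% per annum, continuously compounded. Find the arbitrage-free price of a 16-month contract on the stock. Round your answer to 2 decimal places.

S$334.66

PV(dividends) I = 6.59·e^(−0.0527·9/12) + 4.82·e^(−0.0527·14/12) + 11.40·e^(−0.0527·15/12)
I = 6.3346 + 4.5326 + 10.6732 = 21.5404
F = (S − I)·e^(rT) = (333.49 − 21.5404) · e^(0.0527·16/12)
= 311.9496 · e^0.070267 = 311.9496 × 1.072795 = S$334.66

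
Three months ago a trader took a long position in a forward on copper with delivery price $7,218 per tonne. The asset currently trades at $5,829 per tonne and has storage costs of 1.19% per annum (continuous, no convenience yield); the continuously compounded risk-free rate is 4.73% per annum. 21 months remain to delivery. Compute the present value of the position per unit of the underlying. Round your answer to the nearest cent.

-$692.93 per tonne

Current fair forward for the remaining 21 months: F = S·e^((r + u)·T), (r + u) = 0.0473 + 0.0119 = 0.0592
F = 5829 · e^(0.0592 × 21/12) = 5829 × 1.10915670 = 6465.2744
Value of long forward = (F − K)·e^(−rT) = (6465.2744 − 7218) · e^(−0.0473·21/12)
= -752.7256 × 0.92055825 = -692.93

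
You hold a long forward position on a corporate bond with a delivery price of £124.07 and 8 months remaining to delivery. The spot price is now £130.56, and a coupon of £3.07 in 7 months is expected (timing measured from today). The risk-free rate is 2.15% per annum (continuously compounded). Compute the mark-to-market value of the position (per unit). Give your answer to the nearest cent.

PV(remaining coupons) I = 3.07·e^(−0.0215·7/12) = 3.0317
Current forward F = (S − I)·e^(rT) = (130.56 − 3.0317)·e^(0.0215·8/12) = 127.5283 × 1.014437 = 129.3694
Value (long) = (F − K)·e^(−rT) = (129.3694 − 124.07) × 0.985769 = 5.2240
Value = £5.22

£5.22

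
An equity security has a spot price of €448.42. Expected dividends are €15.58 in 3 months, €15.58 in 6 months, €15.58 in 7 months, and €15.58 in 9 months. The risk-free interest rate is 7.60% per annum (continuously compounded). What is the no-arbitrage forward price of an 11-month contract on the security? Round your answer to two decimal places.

PV(dividends) I = 15.58·e^(−0.0760·3/12) + 15.58·e^(−0.0760·6/12) + 15.58·e^(−0.0760·7/12) + 15.58·e^(−0.0760·9/12)
I = 15.2868 + 14.9991 + 14.9044 + 14.7168 = 59.9071
F = (S − I)·e^(rT) = (448.42 − 59.9071) · e^(0.0760·11/12)
= 388.5129 · e^0.069667 = 388.5129 × 1.072151 = €416.54

€416.54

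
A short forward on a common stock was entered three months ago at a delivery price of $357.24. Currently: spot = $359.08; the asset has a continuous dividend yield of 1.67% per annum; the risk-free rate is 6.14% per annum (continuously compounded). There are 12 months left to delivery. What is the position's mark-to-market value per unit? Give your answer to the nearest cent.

-$17.17

Current fair forward for the remaining 12 months: F = S·e^((r − q)·T), (r − q) = 0.0614 − 0.0167 = 0.0447
F = 359.08 · e^(0.0447 × 12/12) = 359.08 × 1.045714 = 375.4950
Value of long forward = (F − K)·e^(−rT) = (375.4950 − 357.24) · e^(−0.0614·12/12)
= 18.2550 × 0.940447 = 17.17
Short position value = −(long value) = -$17.17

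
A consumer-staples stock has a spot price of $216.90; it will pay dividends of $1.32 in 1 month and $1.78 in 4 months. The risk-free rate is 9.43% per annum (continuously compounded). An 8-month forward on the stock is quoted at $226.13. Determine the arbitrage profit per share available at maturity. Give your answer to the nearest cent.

PV(dividends) I = 1.32·e^(−0.0943·1/12) + 1.78·e^(−0.0943·4/12) = 3.0346
Fair forward F* = (S − I)·e^(rT) = (216.90 − 3.0346)·e^0.062867 = 213.8654 × 1.064885 = 227.7421
Market $226.13 < fair 227.7421: forward underpriced → reverse cash-and-carry (short the stock, invest proceeds at r, pay the dividends, go long the forward).
Profit at T = |F_mkt − F*| = |226.13 − 227.7421| = $1.61 per share

$1.61 per share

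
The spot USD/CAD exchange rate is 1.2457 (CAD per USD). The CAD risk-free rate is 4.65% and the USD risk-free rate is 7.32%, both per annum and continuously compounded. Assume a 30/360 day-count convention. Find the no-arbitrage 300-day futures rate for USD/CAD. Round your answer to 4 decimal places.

F = S·e^((r_CAD − r_USD)T) = 1.2457 · e^((0.0465 − 0.0732) × 300/360)
= 1.2457 · e^-0.022250 = 1.2457 × 0.977996
F = 1.2183 CAD per USD

1.2183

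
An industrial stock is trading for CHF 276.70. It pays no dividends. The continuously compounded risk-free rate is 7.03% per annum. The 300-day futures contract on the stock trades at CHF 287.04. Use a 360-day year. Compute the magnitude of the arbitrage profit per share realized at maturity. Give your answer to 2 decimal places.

CHF 6.35 per share

Fair futures: F* = S·e^(carry·T), with carry = r = 0.0703
F* = 276.70 · e^(0.0703 × 300/360) = 276.70 · e^0.058583 = 276.70 × 1.060333 = CHF 293.3941
Market CHF 287.04 < fair CHF 293.3941: forward underpriced → reverse cash-and-carry (short spot, go long the forward).
At maturity, profit = |F_mkt − F*| = |287.04 − 293.3941| = CHF 6.35 per share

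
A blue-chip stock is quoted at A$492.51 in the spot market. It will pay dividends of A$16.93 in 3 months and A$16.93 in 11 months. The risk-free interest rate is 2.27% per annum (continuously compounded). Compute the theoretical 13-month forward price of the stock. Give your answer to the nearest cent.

PV(dividends) I = 16.93·e^(−0.0227·3/12) + 16.93·e^(−0.0227·11/12)
I = 16.8342 + 16.5814 = 33.4156
F = (S − I)·e^(rT) = (492.51 − 33.4156) · e^(0.0227·13/12)
= 459.0944 · e^0.024592 = 459.0944 × 1.024897 = A$470.52

A$470.52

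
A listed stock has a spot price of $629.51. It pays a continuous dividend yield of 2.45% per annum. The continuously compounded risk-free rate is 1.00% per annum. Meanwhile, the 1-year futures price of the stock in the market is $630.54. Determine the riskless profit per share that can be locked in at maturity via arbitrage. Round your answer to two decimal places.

$10.09 per share

Fair futures: F* = S·e^(carry·T), with carry = (r − q) = 0.0100 − 0.0245 = -0.0145
F* = 629.51 · e^(-0.0145 × 1) = 629.51 · e^-0.014500 = 629.51 × 0.985605 = $620.4482
Market $630.54 > fair $620.4482: forward overpriced → cash-and-carry (buy spot, short the forward).
At maturity, profit = |F_mkt − F*| = |630.54 − 620.4482| = $10.09 per share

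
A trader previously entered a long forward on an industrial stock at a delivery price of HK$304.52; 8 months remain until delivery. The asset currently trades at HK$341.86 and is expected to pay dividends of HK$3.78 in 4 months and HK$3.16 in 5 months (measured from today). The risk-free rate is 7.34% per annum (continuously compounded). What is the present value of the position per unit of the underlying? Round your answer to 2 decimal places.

PV(remaining dividends) I = 3.78·e^(−0.0734·4/12) + 3.16·e^(−0.0734·5/12) = 6.7535
Current forward F = (S − I)·e^(rT) = (341.86 − 6.7535)·e^(0.0734·8/12) = 335.1065 × 1.050150 = 351.9121
Value (long) = (F − K)·e^(−rT) = (351.9121 − 304.52) × 0.952245 = 45.1289
Value = HK$45.13

HK$45.13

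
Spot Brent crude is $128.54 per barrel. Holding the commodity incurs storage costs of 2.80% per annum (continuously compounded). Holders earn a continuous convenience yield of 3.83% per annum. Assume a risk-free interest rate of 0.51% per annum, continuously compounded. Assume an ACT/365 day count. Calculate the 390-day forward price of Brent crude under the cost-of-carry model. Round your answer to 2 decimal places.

$127.83 per barrel

Net carry = r + u − y = 0.0051 + 0.0280 − 0.0383 = -0.0052
F = S·e^((r+u−y)T) = 128.54 · e^(-0.0052 × 390/365) = 128.54 · e^-0.005556
= 128.54 × 0.994459 = $127.83 per barrel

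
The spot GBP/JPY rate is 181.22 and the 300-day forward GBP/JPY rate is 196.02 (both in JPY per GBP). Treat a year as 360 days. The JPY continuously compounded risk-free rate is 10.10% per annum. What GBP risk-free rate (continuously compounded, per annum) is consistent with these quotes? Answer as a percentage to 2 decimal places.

F = S·e^((r_JPY − r_GBP)T) ⇒ r_GBP = r_JPY − ln(F/S)/T
ln(196.02/181.22) = 0.078505; /(300/360) = 0.094206
r_GBP = 0.1010 − 0.094206 = 0.006794
r_GBP = 0.68%

0.68%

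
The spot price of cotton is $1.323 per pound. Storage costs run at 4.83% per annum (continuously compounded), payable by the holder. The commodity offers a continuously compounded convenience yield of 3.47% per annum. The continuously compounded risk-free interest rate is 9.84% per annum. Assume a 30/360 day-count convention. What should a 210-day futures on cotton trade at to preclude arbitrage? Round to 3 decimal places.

$1.412 per pound

Net carry = r + u − y = 0.0984 + 0.0483 − 0.0347 = 0.1120
F = S·e^((r+u−y)T) = 1.323 · e^(0.1120 × 210/360) = 1.323 · e^0.065333
= 1.323 × 1.067514 = $1.412 per pound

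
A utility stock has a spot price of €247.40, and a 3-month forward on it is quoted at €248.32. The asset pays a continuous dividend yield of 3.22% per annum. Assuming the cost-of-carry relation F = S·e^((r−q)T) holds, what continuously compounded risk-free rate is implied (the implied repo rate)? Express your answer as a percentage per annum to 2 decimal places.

4.70%

From F = S·e^((r−q)T): (r − q) = ln(F/S)/T
ln(248.32/247.40) = ln(1.003719) = 0.003712
(r − q) = 0.003712 / (3/12) = 0.014848
r = ln(F/S)/T + q = 0.014848 + 0.0322 = 0.047048
r = 4.70%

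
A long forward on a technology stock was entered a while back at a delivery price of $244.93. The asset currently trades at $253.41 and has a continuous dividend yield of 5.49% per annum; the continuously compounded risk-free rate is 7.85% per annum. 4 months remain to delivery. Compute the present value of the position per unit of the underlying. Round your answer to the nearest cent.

Current fair forward for the remaining 4 months: F = S·e^((r − q)·T), (r − q) = 0.0785 − 0.0549 = 0.0236
F = 253.41 · e^(0.0236 × 4/12) = 253.41 × 1.007898 = 255.4114
Value of long forward = (F − K)·e^(−rT) = (255.4114 − 244.93) · e^(−0.0785·4/12)
= 10.4814 × 0.974173 = 10.21

$10.21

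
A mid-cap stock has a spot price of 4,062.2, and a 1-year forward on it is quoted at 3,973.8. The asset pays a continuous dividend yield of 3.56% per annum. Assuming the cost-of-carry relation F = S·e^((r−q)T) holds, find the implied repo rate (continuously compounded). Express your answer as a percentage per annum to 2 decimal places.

From F = S·e^((r−q)T): (r − q) = ln(F/S)/T
ln(3973.8/4062.2) = ln(0.978238) = -0.022002
(r − q) = -0.022002 / (1) = -0.022002
r = ln(F/S)/T + q = -0.022002 + 0.0356 = 0.013598
r = 1.36%

1.36%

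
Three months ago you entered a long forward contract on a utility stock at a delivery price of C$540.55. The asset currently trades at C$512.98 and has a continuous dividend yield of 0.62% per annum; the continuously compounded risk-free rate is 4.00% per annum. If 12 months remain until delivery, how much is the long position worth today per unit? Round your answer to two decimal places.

Current fair forward for the remaining 12 months: F = S·e^((r − q)·T), (r − q) = 0.0400 − 0.0062 = 0.0338
F = 512.98 · e^(0.0338 × 12/12) = 512.98 × 1.034378 = 530.6152
Value of long forward = (F − K)·e^(−rT) = (530.6152 − 540.55) · e^(−0.0400·12/12)
= -9.9348 × 0.960789 = -9.55

-C$9.55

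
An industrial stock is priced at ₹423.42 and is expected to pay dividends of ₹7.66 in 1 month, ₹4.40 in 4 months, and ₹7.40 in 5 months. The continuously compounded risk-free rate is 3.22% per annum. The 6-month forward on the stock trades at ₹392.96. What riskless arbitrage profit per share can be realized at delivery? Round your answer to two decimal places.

PV(dividends) I = 7.66·e^(−0.0322·1/12) + 4.40·e^(−0.0322·4/12) + 7.40·e^(−0.0322·5/12) = 19.2939
Fair forward F* = (S − I)·e^(rT) = (423.42 − 19.2939)·e^0.016100 = 404.1261 × 1.016230 = 410.6851
Market ₹392.96 < fair 410.6851: forward underpriced → reverse cash-and-carry (short the stock, invest proceeds at r, pay the dividends, go long the forward).
Profit at T = |F_mkt − F*| = |392.96 − 410.6851| = ₹17.73 per share

₹17.73 per share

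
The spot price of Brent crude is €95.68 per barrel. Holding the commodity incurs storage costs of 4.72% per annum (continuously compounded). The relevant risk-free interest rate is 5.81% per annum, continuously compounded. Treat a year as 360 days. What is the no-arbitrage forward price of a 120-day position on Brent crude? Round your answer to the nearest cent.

Net carry = r + u − y = 0.0581 + 0.0472 − 0.0000 = 0.1053
F = S·e^((r+u−y)T) = 95.68 · e^(0.1053 × 120/360) = 95.68 · e^0.035100
= 95.68 × 1.035723 = €99.10 per barrel

€99.10 per barrel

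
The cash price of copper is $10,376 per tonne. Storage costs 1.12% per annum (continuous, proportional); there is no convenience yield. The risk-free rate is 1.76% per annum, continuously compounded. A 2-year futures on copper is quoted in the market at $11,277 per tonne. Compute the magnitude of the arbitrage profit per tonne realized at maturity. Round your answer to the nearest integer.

Fair futures: F* = S·e^(carry·T), with carry = (r + u) = 0.0176 + 0.0112 = 0.0288
F* = 10376 · e^(0.0288 × 2) = 10376 · e^0.057600 = 10376 × 1.059291 = $10991.2034
Market $11277 > fair $10991.2034: forward overpriced → cash-and-carry (buy spot, short the forward).
At maturity, profit = |F_mkt − F*| = |11277 − 10991.2034| = $286 per tonne

$286 per tonne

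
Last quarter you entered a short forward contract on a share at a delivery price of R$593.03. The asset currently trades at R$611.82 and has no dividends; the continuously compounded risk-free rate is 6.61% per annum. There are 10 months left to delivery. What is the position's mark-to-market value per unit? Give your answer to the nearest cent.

Current fair forward for the remaining 10 months: F = S·e^(r·T), r = 0.0661
F = 611.82 · e^(0.0661 × 10/12) = 611.82 × 1.056629 = 646.4668
Value of long forward = (F − K)·e^(−rT) = (646.4668 − 593.03) · e^(−0.0661·10/12)
= 53.4368 × 0.946406 = 50.57
Short position value = −(long value) = -R$50.57

-R$50.57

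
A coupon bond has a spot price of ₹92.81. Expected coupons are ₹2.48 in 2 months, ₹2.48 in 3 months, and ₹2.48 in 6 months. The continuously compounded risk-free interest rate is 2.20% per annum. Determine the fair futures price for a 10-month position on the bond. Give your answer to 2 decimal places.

PV(coupons) I = 2.48·e^(−0.0220·2/12) + 2.48·e^(−0.0220·3/12) + 2.48·e^(−0.0220·6/12)
I = 2.4709 + 2.4664 + 2.4529 = 7.3902
F = (S − I)·e^(rT) = (92.81 − 7.3902) · e^(0.0220·10/12)
= 85.4198 · e^0.018333 = 85.4198 × 1.018502 = ₹87.00

₹87.00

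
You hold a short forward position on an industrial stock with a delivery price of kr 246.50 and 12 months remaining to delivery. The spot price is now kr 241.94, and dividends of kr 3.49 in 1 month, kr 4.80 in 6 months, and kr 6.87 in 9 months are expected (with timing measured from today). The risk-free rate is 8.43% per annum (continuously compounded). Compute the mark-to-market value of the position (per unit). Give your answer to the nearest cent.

PV(remaining dividends) I = 3.49·e^(−0.0843·1/12) + 4.80·e^(−0.0843·6/12) + 6.87·e^(−0.0843·9/12) = 14.5165
Current forward F = (S − I)·e^(rT) = (241.94 − 14.5165)·e^(0.0843·12/12) = 227.4235 × 1.087955 = 247.4265
Value (long) = (F − K)·e^(−rT) = (247.4265 − 246.50) × 0.919155 = 0.8516
Short position value = −(long value) = -kr 0.85

-kr 0.85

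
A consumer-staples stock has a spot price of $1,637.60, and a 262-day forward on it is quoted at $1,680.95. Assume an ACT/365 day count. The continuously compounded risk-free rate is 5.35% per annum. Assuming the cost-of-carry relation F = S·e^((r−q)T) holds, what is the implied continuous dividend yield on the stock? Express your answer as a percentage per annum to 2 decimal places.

From F = S·e^((r−q)T): (r − q) = ln(F/S)/T
ln(1680.95/1637.60) = ln(1.026472) = 0.026128
(r − q) = 0.026128 / (262/365) = 0.036400
q = r − ln(F/S)/T = 0.0535 − 0.036400 = 0.017100
q = 1.71%

1.71%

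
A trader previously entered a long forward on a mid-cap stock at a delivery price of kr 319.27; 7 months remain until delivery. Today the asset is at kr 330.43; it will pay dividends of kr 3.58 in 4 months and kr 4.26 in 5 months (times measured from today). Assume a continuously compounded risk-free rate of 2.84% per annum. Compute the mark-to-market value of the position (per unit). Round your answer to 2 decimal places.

PV(remaining dividends) I = 3.58·e^(−0.0284·4/12) + 4.26·e^(−0.0284·5/12) = 7.7562
Current forward F = (S − I)·e^(rT) = (330.43 − 7.7562)·e^(0.0284·7/12) = 322.6738 × 1.016705 = 328.0641
Value (long) = (F − K)·e^(−rT) = (328.0641 − 319.27) × 0.983570 = 8.6496
Value = kr 8.65

kr 8.65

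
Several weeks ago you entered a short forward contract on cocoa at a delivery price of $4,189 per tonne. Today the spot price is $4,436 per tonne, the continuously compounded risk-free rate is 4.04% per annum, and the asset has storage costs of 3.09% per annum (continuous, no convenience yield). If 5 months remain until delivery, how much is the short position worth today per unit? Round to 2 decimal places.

-$374.41 per tonne

Current fair forward for the remaining 5 months: F = S·e^((r + u)·T), (r + u) = 0.0404 + 0.0309 = 0.0713
F = 4436 · e^(0.0713 × 5/12) = 4436 × 1.03015403 = 4569.7633
Value of long forward = (F − K)·e^(−rT) = (4569.7633 − 4189) · e^(−0.0404·5/12)
= 380.7633 × 0.98330756 = 374.41
Short position value = −(long value) = -$374.41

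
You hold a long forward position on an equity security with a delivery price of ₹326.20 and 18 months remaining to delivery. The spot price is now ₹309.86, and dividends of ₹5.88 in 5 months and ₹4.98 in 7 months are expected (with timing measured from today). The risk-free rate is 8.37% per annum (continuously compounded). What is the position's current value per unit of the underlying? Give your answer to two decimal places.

PV(remaining dividends) I = 5.88·e^(−0.0837·5/12) + 4.98·e^(−0.0837·7/12) = 10.4212
Current forward F = (S − I)·e^(rT) = (309.86 − 10.4212)·e^(0.0837·18/12) = 299.4388 × 1.133772 = 339.4953
Value (long) = (F − K)·e^(−rT) = (339.4953 − 326.20) × 0.882012 = 11.7266
Value = ₹11.73

₹11.73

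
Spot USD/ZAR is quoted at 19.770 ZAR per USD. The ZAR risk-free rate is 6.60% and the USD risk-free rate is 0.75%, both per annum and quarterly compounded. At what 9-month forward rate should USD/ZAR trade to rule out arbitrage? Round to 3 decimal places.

20.648

By covered interest parity, F = S · (1+r_ZAR/4)^(4T) / (1+r_USD/4)^(4T)
= 19.770 × 1.050321 / 1.005636 = 19.770 × 1.044435
F = 20.648 ZAR per USD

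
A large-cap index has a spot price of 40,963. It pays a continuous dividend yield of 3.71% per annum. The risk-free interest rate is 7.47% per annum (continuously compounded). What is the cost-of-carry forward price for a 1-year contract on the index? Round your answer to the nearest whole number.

F = S·e^((r − q)T) = 40963 · e^((0.0747 − 0.0371) × 1)
= 40963 · e^0.037600 = 40963 × 1.038316
F = 42,533

42,533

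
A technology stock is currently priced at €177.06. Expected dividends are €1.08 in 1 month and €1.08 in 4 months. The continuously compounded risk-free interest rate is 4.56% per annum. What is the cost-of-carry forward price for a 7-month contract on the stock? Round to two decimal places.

€179.64

PV(dividends) I = 1.08·e^(−0.0456·1/12) + 1.08·e^(−0.0456·4/12)
I = 1.0759 + 1.0637 = 2.1396
F = (S − I)·e^(rT) = (177.06 − 2.1396) · e^(0.0456·7/12)
= 174.9204 · e^0.026600 = 174.9204 × 1.026957 = €179.64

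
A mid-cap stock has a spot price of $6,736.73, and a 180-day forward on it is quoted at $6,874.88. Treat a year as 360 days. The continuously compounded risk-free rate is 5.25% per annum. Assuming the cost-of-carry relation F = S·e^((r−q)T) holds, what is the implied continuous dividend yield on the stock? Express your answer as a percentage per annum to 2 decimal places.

From F = S·e^((r−q)T): (r − q) = ln(F/S)/T
ln(6874.88/6736.73) = ln(1.020507) = 0.020300
(r − q) = 0.020300 / (180/360) = 0.040600
q = r − ln(F/S)/T = 0.0525 − 0.040600 = 0.011900
q = 1.19%

1.19%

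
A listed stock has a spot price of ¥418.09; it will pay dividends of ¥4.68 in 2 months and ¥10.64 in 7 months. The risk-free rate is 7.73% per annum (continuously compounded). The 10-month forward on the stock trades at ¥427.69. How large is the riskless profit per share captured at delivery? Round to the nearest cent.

¥2.44 per share

PV(dividends) I = 4.68·e^(−0.0773·2/12) + 10.64·e^(−0.0773·7/12) = 14.7910
Fair forward F* = (S − I)·e^(rT) = (418.09 − 14.7910)·e^0.064417 = 403.2990 × 1.066537 = 430.1333
Market ¥427.69 < fair 430.1333: forward underpriced → reverse cash-and-carry (short the stock, invest proceeds at r, pay the dividends, go long the forward).
Profit at T = |F_mkt − F*| = |427.69 − 430.1333| = ¥2.44 per share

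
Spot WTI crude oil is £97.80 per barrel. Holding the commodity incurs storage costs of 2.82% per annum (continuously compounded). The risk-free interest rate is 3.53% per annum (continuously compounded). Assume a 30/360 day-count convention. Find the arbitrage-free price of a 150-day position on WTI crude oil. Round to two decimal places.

£100.42 per barrel

Net carry = r + u − y = 0.0353 + 0.0282 − 0.0000 = 0.0635
F = S·e^((r+u−y)T) = 97.80 · e^(0.0635 × 150/360) = 97.80 · e^0.026458
= 97.80 × 1.026811 = £100.42 per barrel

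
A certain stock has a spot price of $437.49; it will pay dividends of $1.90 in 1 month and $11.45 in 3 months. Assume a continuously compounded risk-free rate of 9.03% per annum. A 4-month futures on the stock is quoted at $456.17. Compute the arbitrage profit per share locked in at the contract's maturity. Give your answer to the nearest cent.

$18.79 per share

PV(dividends) I = 1.90·e^(−0.0903·1/12) + 11.45·e^(−0.0903·3/12) = 13.0802
Fair futures F* = (S − I)·e^(rT) = (437.49 − 13.0802)·e^0.030100 = 424.4098 × 1.030558 = 437.3789
Market $456.17 > fair 437.3789: forward overpriced → cash-and-carry (borrow at r, buy the stock and collect the dividends, short the forward).
Profit at T = |F_mkt − F*| = |456.17 − 437.3789| = $18.79 per share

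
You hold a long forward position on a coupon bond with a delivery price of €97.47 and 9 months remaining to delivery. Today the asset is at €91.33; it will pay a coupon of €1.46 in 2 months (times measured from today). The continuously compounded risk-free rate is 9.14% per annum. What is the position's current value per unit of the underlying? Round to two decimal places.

PV(remaining coupons) I = 1.46·e^(−0.0914·2/12) = 1.4379
Current forward F = (S − I)·e^(rT) = (91.33 − 1.4379)·e^(0.0914·9/12) = 89.8921 × 1.070954 = 96.2703
Value (long) = (F − K)·e^(−rT) = (96.2703 − 97.47) × 0.933747 = -1.1202
Value = -€1.12

-€1.12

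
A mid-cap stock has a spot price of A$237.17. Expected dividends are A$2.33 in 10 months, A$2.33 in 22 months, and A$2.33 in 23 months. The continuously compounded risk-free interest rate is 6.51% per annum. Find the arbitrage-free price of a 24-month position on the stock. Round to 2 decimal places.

PV(dividends) I = 2.33·e^(−0.0651·10/12) + 2.33·e^(−0.0651·22/12) + 2.33·e^(−0.0651·23/12)
I = 2.2070 + 2.0679 + 2.0567 = 6.3316
F = (S − I)·e^(rT) = (237.17 − 6.3316) · e^(0.0651·24/12)
= 230.8384 · e^0.130200 = 230.8384 × 1.139056 = A$262.94

A$262.94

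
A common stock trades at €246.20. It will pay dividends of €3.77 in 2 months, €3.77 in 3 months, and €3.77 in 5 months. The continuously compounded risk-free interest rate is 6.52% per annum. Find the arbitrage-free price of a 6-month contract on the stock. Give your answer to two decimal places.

€242.88

PV(dividends) I = 3.77·e^(−0.0652·2/12) + 3.77·e^(−0.0652·3/12) + 3.77·e^(−0.0652·5/12)
I = 3.7293 + 3.7090 + 3.6690 = 11.1073
F = (S − I)·e^(rT) = (246.20 − 11.1073) · e^(0.0652·6/12)
= 235.0927 · e^0.032600 = 235.0927 × 1.033137 = €242.88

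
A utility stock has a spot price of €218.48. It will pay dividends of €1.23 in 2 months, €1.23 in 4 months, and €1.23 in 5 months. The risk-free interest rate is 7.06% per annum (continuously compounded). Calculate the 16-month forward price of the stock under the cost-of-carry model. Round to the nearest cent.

PV(dividends) I = 1.23·e^(−0.0706·2/12) + 1.23·e^(−0.0706·4/12) + 1.23·e^(−0.0706·5/12)
I = 1.2156 + 1.2014 + 1.1943 = 3.6113
F = (S − I)·e^(rT) = (218.48 − 3.6113) · e^(0.0706·16/12)
= 214.8687 · e^0.094133 = 214.8687 × 1.098706 = €236.08

€236.08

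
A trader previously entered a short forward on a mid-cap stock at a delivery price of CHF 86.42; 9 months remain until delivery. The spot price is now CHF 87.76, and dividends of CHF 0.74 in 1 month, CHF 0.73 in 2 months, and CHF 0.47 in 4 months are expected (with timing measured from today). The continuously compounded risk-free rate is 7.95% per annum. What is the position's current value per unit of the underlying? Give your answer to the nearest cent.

PV(remaining dividends) I = 0.74·e^(−0.0795·1/12) + 0.73·e^(−0.0795·2/12) + 0.47·e^(−0.0795·4/12) = 1.9132
Current forward F = (S − I)·e^(rT) = (87.76 − 1.9132)·e^(0.0795·9/12) = 85.8468 × 1.061438 = 91.1211
Value (long) = (F − K)·e^(−rT) = (91.1211 − 86.42) × 0.942118 = 4.4290
Short position value = −(long value) = -CHF 4.43

-CHF 4.43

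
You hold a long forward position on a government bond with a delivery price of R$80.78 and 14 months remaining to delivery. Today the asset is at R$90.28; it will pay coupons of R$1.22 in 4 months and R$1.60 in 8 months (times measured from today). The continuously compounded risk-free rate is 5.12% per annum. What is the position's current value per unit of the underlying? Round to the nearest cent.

R$11.44

PV(remaining coupons) I = 1.22·e^(−0.0512·4/12) + 1.60·e^(−0.0512·8/12) = 2.7457
Current forward F = (S − I)·e^(rT) = (90.28 − 2.7457)·e^(0.0512·14/12) = 87.5343 × 1.061553 = 92.9223
Value (long) = (F − K)·e^(−rT) = (92.9223 − 80.78) × 0.942016 = 11.4382
Value = R$11.44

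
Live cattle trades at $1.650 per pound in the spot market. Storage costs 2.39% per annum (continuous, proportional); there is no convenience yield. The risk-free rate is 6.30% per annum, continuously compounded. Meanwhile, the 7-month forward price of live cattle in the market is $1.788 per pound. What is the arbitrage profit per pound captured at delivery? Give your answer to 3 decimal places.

Fair forward: F* = S·e^(carry·T), with carry = (r + u) = 0.0630 + 0.0239 = 0.0869
F* = 1.650 · e^(0.0869 × 7/12) = 1.650 · e^0.050692 = 1.650 × 1.051999 = $1.7358
Market $1.788 > fair $1.7358: forward overpriced → cash-and-carry (buy spot, short the forward).
At maturity, profit = |F_mkt − F*| = |1.788 − 1.7358| = $0.052 per pound

$0.052 per pound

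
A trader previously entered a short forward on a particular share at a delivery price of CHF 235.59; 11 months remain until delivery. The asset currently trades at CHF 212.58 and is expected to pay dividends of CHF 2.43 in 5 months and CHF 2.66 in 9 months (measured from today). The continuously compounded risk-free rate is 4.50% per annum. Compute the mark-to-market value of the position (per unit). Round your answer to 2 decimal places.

PV(remaining dividends) I = 2.43·e^(−0.0450·5/12) + 2.66·e^(−0.0450·9/12) = 4.9566
Current forward F = (S − I)·e^(rT) = (212.58 − 4.9566)·e^(0.0450·11/12) = 207.6234 × 1.042113 = 216.3670
Value (long) = (F − K)·e^(−rT) = (216.3670 − 235.59) × 0.959589 = -18.4462
Short position value = −(long value) = CHF 18.45

CHF 18.45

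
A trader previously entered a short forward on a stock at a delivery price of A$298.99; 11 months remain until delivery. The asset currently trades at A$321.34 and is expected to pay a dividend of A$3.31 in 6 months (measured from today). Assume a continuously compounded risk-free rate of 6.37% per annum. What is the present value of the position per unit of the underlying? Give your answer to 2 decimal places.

-A$36.10

PV(remaining dividends) I = 3.31·e^(−0.0637·6/12) = 3.2062
Current forward F = (S − I)·e^(rT) = (321.34 − 3.2062)·e^(0.0637·11/12) = 318.1338 × 1.060130 = 337.2632
Value (long) = (F − K)·e^(−rT) = (337.2632 − 298.99) × 0.943280 = 36.1023
Short position value = −(long value) = -A$36.10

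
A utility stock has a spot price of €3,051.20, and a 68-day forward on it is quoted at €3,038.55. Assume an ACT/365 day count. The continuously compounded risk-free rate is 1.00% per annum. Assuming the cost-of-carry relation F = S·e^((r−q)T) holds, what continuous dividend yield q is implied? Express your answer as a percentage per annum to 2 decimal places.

3.23%

From F = S·e^((r−q)T): (r − q) = ln(F/S)/T
ln(3038.55/3051.20) = ln(0.995854) = -0.004155
(r − q) = -0.004155 / (68/365) = -0.022303
q = r − ln(F/S)/T = 0.0100 + 0.022303 = 0.032303
q = 3.23%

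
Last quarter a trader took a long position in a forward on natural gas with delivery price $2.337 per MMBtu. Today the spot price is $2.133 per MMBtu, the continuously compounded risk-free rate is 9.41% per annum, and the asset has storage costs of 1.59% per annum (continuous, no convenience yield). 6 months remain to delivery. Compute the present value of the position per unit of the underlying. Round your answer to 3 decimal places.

Current fair forward for the remaining 6 months: F = S·e^((r + u)·T), (r + u) = 0.0941 + 0.0159 = 0.1100
F = 2.133 · e^(0.1100 × 6/12) = 2.133 × 1.056541 = 2.2536
Value of long forward = (F − K)·e^(−rT) = (2.2536 − 2.337) · e^(−0.0941·6/12)
= -0.0834 × 0.954040 = -0.080

-$0.080 per MMBtu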